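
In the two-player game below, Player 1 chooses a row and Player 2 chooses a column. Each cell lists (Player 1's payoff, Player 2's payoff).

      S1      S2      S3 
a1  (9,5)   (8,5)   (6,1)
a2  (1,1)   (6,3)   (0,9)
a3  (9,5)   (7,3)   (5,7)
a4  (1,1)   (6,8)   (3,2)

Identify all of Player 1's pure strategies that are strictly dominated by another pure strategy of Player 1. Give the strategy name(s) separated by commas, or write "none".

a1: no other strategy beats it everywhere (a2 at S1 (9>1); a3 at S1 (9=9); a4 at S1 (9>1)).
a2: dominated, since a1 does at least as well everywhere (S1: 9>1, S2: 8>6, S3: 6>0).
a3 is not dominated — it holds its own against a1 at S1 (9=9); a2 at S1 (9>1); a4 at S1 (9>1).
a4 is strictly dominated by a1 (S1: 9>1, S2: 8>6, S3: 6>3).

a2, a4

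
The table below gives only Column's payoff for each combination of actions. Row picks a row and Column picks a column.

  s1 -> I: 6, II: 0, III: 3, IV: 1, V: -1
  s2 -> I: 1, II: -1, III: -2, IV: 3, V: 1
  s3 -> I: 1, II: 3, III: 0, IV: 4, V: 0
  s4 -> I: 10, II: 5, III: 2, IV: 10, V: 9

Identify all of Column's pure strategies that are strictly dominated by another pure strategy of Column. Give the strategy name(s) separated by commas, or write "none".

II, III, V

I: no other strategy beats it everywhere (II at s1 (6>0); III at s1 (6>3); IV at s1 (6>1); V at s1 (6>-1)).
IV strictly dominates II — s1: 1>0, s2: 3>-1, s3: 4>3, s4: 10>5.
III is strictly dominated by I (s1: 6>3, s2: 1>-2, s3: 1>0, s4: 10>2).
Nothing dominates IV: I at s2 (3>1); II at s1 (1>0); III at s2 (3>-2); V at s1 (1>-1).
V: dominated, since IV does at least as well everywhere (s1: 1>-1, s2: 3>1, s3: 4>0, s4: 10>9).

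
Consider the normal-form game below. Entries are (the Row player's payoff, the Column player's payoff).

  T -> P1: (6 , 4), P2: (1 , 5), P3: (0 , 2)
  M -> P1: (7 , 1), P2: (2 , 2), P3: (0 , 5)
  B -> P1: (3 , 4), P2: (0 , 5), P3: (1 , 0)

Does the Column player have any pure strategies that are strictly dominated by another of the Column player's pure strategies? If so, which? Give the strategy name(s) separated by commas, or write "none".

P1

P2 strictly dominates P1 — T: 5>4, M: 2>1, B: 5>4.
P2: no other strategy beats it everywhere (P1 at T (5>4); P3 at T (5>2)).
Nothing dominates P3: P1 at M (5>1); P2 at M (5>2).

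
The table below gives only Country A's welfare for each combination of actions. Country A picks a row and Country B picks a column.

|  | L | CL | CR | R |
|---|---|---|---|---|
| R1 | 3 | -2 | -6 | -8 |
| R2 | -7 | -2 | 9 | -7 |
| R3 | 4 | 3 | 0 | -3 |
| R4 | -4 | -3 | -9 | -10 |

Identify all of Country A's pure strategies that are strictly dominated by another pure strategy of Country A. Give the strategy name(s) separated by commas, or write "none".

R1, R4

R1: dominated, since R3 does at least as well everywhere (L: 4>3, CL: 3>-2, CR: 0>-6, R: -3>-8).
Nothing dominates R2: R1 at CL (-2=-2); R3 at CR (9>0); R4 at CL (-2>-3).
R3: no other strategy beats it everywhere (R1 at L (4>3); R2 at L (4>-7); R4 at L (4>-4)).
R4 is strictly dominated by R1 (L: 3>-4, CL: -2>-3, CR: -6>-9, R: -8>-10).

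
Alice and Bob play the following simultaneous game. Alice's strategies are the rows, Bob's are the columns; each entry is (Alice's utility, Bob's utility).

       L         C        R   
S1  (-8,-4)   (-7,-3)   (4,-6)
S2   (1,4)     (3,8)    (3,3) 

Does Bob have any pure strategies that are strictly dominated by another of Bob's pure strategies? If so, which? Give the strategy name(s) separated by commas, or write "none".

L, R

C strictly dominates L — S1: -3>-4, S2: 8>4.
Nothing dominates C: L at S1 (-3>-4); R at S1 (-3>-6).
L strictly dominates R — S1: -4>-6, S2: 4>3.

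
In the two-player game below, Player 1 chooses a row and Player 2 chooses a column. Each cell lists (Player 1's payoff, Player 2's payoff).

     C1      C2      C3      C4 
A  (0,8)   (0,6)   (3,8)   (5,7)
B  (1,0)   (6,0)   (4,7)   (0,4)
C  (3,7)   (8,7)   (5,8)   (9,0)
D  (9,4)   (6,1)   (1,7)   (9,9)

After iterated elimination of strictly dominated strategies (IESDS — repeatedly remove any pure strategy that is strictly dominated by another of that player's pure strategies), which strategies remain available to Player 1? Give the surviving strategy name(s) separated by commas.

C, D

For Player 1, C strictly dominates A on the remaining columns (C1: 3>0, C2: 8>0, C3: 5>3, C4: 9>5); eliminate A.
For Player 1, C strictly dominates B on the remaining columns (C1: 3>1, C2: 8>6, C3: 5>4, C4: 9>0); eliminate B.
Player 2's strategy C1 is strictly dominated by C3 (C: 8>7, D: 7>4) and is removed.
For Player 2, C3 strictly dominates C2 on the remaining rows (C: 8>7, D: 7>1); eliminate C2.
Among the remaining strategies, none is strictly dominated by another pure strategy of the same player, so the elimination stops.
Surviving strategies — Player 1: {C, D}; Player 2: {C3, C4}.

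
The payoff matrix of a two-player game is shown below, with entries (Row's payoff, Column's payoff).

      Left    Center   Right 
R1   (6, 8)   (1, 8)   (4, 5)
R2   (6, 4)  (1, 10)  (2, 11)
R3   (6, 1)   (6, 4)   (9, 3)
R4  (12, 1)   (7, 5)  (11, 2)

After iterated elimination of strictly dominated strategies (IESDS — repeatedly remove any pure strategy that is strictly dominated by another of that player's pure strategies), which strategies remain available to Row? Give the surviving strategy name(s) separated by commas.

R4

For Row, R4 strictly dominates R1 on the remaining columns (Left: 12>6, Center: 7>1, Right: 11>4); eliminate R1.
For Row, R4 strictly dominates R2 on the remaining columns (Left: 12>6, Center: 7>1, Right: 11>2); eliminate R2.
Row R3 is eliminated: R4 beats it against every remaining column (Left: 12>6, Center: 7>6, Right: 11>9).
For Column, Center strictly dominates Left on the remaining rows (R4: 5>1); eliminate Left.
Column Right is eliminated: Center beats it against every remaining row (R4: 5>2).
Among the remaining strategies, none is strictly dominated by another pure strategy of the same player, so the elimination stops.
Surviving strategies — Row: {R4}; Column: {Center}.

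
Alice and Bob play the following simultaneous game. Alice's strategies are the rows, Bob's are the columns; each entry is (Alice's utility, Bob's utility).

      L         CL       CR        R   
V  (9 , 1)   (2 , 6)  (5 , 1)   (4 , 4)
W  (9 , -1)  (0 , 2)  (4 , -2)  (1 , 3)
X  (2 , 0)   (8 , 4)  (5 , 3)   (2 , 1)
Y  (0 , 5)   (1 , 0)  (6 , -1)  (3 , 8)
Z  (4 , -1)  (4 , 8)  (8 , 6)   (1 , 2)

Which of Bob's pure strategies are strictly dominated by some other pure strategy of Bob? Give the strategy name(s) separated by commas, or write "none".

L, CR

L: dominated, since R does at least as well everywhere (V: 4>1, W: 3>-1, X: 1>0, Y: 8>5, Z: 2>-1).
CL is not dominated — it holds its own against L at V (6>1); CR at V (6>1); R at V (6>4).
CR: dominated, since CL does at least as well everywhere (V: 6>1, W: 2>-2, X: 4>3, Y: 0>-1, Z: 8>6).
R is not dominated — it holds its own against L at V (4>1); CL at W (3>2); CR at V (4>1).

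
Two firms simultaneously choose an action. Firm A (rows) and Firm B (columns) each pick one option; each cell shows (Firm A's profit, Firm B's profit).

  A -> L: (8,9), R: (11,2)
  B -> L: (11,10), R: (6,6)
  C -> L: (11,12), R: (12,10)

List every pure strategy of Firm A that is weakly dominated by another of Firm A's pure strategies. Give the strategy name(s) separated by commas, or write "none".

A, B

A: dominated, since C does at least as well everywhere (L: 11>8, R: 12>11).
C weakly dominates B — L: 11=11, R: 12>6.
C is not dominated — it holds its own against A at L (11>8); B at R (12>6).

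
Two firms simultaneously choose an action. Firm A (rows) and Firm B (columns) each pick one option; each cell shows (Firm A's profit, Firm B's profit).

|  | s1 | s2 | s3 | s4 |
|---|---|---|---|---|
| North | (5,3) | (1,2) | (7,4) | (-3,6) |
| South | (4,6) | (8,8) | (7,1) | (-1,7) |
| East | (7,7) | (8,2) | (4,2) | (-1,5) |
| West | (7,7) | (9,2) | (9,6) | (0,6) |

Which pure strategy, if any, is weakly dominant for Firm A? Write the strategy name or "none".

West vs North: s1: 7>5, s2: 9>1, s3: 9>7, s4: 0>-3.
West vs South: s1: 7>4, s2: 9>8, s3: 9>7, s4: 0>-1.
West vs East: s1: 7=7, s2: 9>8, s3: 9>4, s4: 0>-1.
West is at least as good as every other strategy against every opponent action, so it is weakly dominant.

West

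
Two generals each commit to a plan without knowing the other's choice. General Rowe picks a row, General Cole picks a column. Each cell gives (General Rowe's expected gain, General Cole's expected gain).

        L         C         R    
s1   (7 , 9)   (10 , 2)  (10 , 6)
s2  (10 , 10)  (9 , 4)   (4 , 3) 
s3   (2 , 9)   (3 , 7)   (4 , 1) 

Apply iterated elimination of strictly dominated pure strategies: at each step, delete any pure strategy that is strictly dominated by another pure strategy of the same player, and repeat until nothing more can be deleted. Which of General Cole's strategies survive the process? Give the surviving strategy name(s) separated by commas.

For General Rowe, s1 strictly dominates s3 on the remaining columns (L: 7>2, C: 10>3, R: 10>4); eliminate s3.
For General Cole, L strictly dominates C on the remaining rows (s1: 9>2, s2: 10>4); eliminate C.
General Cole's strategy R is strictly dominated by L (s1: 9>6, s2: 10>3) and is removed.
For General Rowe, s2 strictly dominates s1 on the remaining columns (L: 10>7); eliminate s1.
Among the remaining strategies, none is strictly dominated by another pure strategy of the same player, so the elimination stops.
Surviving strategies — General Rowe: {s2}; General Cole: {L}.

L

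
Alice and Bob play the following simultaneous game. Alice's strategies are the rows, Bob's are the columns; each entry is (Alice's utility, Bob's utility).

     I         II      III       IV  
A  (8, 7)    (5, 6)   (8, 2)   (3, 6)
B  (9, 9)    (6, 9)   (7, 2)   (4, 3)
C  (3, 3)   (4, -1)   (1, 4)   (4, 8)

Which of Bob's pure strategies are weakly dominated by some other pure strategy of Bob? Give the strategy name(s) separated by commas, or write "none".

II, III

I is not dominated — it holds its own against II at A (7>6); III at A (7>2); IV at A (7>6).
I weakly dominates II — A: 7>6, B: 9=9, C: 3>-1.
III is weakly dominated by IV (A: 6>2, B: 3>2, C: 8>4).
IV: no other strategy beats it everywhere (I at C (8>3); II at C (8>-1); III at A (6>2)).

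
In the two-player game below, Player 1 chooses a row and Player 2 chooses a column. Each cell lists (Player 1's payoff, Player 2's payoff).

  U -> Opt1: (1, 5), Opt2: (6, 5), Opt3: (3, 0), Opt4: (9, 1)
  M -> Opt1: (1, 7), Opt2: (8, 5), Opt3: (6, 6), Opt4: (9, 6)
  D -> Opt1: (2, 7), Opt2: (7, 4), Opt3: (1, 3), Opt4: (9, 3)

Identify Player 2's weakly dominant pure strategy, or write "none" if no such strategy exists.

Opt1 vs Opt2: U: 5=5, M: 7>5, D: 7>4.
Opt1 vs Opt3: U: 5>0, M: 7>6, D: 7>3.
Opt1 vs Opt4: U: 5>1, M: 7>6, D: 7>3.
Opt1 is at least as good as every other strategy against every opponent action, so it is weakly dominant.

Opt1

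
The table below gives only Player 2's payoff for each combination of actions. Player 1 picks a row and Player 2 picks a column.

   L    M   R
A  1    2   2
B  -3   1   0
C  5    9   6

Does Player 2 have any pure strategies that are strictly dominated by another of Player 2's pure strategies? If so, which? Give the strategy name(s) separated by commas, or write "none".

L

L: dominated, since M does at least as well everywhere (A: 2>1, B: 1>-3, C: 9>5).
M: no other strategy beats it everywhere (L at A (2>1); R at A (2=2)).
Nothing dominates R: L at A (2>1); M at A (2=2).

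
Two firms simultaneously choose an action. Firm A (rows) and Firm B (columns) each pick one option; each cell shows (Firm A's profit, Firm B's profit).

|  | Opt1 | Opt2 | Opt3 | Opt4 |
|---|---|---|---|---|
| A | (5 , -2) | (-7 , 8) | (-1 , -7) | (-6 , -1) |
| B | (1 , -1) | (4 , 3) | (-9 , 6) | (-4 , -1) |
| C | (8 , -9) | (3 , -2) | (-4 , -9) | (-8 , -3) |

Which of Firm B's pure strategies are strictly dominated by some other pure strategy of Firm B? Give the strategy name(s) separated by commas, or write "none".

Opt1: dominated, since Opt2 does at least as well everywhere (A: 8>-2, B: 3>-1, C: -2>-9).
Opt2: no other strategy beats it everywhere (Opt1 at A (8>-2); Opt3 at A (8>-7); Opt4 at A (8>-1)).
Opt3: no other strategy beats it everywhere (Opt1 at B (6>-1); Opt2 at B (6>3); Opt4 at B (6>-1)).
Opt4: dominated, since Opt2 does at least as well everywhere (A: 8>-1, B: 3>-1, C: -2>-3).

Opt1, Opt4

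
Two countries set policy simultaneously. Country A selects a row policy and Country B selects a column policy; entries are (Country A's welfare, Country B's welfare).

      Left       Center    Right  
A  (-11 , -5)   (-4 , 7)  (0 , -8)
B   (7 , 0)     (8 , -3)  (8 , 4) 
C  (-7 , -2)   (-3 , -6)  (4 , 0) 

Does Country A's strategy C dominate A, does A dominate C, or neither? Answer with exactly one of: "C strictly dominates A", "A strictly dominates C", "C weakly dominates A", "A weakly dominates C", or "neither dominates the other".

C's payoffs vs A's, by Country B's action — Left: -7>-11, Center: -3>-4, Right: 4>0.
Every comparison favours C, so C strictly dominates A.

C strictly dominates A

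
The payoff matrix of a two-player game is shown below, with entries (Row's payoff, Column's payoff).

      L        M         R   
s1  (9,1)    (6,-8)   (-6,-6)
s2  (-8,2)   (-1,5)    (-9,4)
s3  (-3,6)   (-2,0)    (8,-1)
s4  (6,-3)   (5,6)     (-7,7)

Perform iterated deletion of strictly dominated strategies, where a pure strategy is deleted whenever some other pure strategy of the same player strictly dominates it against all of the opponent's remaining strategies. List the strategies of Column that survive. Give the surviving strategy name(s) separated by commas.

L

For Row, s1 strictly dominates s2 on the remaining columns (L: 9>-8, M: 6>-1, R: -6>-9); eliminate s2.
For Row, s1 strictly dominates s4 on the remaining columns (L: 9>6, M: 6>5, R: -6>-7); eliminate s4.
Column's strategy M is strictly dominated by L (s1: 1>-8, s3: 6>0) and is removed.
Column R is eliminated: L beats it against every remaining row (s1: 1>-6, s3: 6>-1).
Row s3 is eliminated: s1 beats it against every remaining column (L: 9>-3).
Among the remaining strategies, none is strictly dominated by another pure strategy of the same player, so the elimination stops.
Surviving strategies — Row: {s1}; Column: {L}.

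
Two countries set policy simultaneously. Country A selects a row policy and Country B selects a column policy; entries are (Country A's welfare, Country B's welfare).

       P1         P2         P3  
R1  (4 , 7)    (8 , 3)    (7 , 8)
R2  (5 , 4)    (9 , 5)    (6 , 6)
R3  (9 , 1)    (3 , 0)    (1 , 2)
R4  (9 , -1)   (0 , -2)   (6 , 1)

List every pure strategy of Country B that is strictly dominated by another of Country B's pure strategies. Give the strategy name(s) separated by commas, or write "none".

P1, P2

P1 is strictly dominated by P3 (R1: 8>7, R2: 6>4, R3: 2>1, R4: 1>-1).
P2: dominated, since P3 does at least as well everywhere (R1: 8>3, R2: 6>5, R3: 2>0, R4: 1>-2).
Nothing dominates P3: P1 at R1 (8>7); P2 at R1 (8>3).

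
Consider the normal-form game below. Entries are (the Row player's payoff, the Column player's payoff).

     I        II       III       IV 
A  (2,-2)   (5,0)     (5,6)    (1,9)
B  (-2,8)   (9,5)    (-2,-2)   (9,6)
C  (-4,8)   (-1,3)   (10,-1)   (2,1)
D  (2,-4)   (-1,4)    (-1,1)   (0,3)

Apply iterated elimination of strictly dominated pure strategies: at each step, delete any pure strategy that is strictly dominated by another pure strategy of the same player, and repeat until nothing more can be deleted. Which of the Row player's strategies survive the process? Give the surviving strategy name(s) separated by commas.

For the Column player, IV strictly dominates III on the remaining rows (A: 9>6, B: 6>-2, C: 1>-1, D: 3>1); eliminate III.
The Row player's strategy C is strictly dominated by B (I: -2>-4, II: 9>-1, IV: 9>2) and is removed.
Among the remaining strategies, none is strictly dominated by another pure strategy of the same player, so the elimination stops.
Surviving strategies — the Row player: {A, B, D}; the Column player: {I, II, IV}.

A, B, D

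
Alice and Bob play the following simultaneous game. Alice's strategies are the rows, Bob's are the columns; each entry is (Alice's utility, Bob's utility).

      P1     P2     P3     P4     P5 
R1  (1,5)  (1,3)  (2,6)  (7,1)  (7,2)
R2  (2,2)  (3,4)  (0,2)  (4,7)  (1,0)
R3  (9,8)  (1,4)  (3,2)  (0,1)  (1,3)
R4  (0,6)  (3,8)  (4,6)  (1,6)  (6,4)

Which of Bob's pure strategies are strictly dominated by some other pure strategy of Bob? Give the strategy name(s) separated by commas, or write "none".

P5

Nothing dominates P1: P2 at R1 (5>3); P3 at R2 (2=2); P4 at R1 (5>1); P5 at R1 (5>2).
P2 is not dominated — it holds its own against P1 at R2 (4>2); P3 at R2 (4>2); P4 at R1 (3>1); P5 at R1 (3>2).
Nothing dominates P3: P1 at R1 (6>5); P2 at R1 (6>3); P4 at R1 (6>1); P5 at R1 (6>2).
P4: no other strategy beats it everywhere (P1 at R2 (7>2); P2 at R2 (7>4); P3 at R2 (7>2); P5 at R2 (7>0)).
P5 is strictly dominated by P1 (R1: 5>2, R2: 2>0, R3: 8>3, R4: 6>4).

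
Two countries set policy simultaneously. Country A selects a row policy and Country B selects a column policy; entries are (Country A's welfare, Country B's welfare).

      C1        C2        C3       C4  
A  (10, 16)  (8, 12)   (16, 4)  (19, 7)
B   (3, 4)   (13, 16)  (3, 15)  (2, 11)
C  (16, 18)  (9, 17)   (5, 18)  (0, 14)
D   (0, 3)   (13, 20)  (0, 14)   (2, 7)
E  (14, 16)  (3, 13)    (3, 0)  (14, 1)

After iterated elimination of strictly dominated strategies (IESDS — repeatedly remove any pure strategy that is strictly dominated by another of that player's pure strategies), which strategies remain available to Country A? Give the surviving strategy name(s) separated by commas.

Country B's strategy C4 is strictly dominated by C2 (A: 12>7, B: 16>11, C: 17>14, D: 20>7, E: 13>1) and is removed.
Row E is eliminated: C beats it against every remaining column (C1: 16>14, C2: 9>3, C3: 5>3).
Among the remaining strategies, none is strictly dominated by another pure strategy of the same player, so the elimination stops.
Surviving strategies — Country A: {A, B, C, D}; Country B: {C1, C2, C3}.

A, B, C, D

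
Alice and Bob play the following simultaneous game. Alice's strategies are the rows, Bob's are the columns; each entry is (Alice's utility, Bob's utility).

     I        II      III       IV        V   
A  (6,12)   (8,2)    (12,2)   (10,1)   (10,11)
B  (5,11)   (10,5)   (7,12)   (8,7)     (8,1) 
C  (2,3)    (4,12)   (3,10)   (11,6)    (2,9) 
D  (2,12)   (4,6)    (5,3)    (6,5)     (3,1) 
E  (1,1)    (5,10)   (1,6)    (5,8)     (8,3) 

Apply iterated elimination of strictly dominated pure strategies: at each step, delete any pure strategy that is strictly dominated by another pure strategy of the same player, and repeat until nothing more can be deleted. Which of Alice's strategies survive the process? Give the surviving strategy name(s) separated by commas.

A

For Alice, A strictly dominates D on the remaining columns (I: 6>2, II: 8>4, III: 12>5, IV: 10>6, V: 10>3); eliminate D.
Row E is eliminated: A beats it against every remaining column (I: 6>1, II: 8>5, III: 12>1, IV: 10>5, V: 10>8).
Column IV is eliminated: III beats it against every remaining row (A: 2>1, B: 12>7, C: 10>6).
For Alice, A strictly dominates C on the remaining columns (I: 6>2, II: 8>4, III: 12>3, V: 10>2); eliminate C.
For Bob, I strictly dominates II on the remaining rows (A: 12>2, B: 11>5); eliminate II.
For Alice, A strictly dominates B on the remaining columns (I: 6>5, III: 12>7, V: 10>8); eliminate B.
Bob's strategy III is strictly dominated by I (A: 12>2) and is removed.
Column V is eliminated: I beats it against every remaining row (A: 12>11).
Among the remaining strategies, none is strictly dominated by another pure strategy of the same player, so the elimination stops.
Surviving strategies — Alice: {A}; Bob: {I}.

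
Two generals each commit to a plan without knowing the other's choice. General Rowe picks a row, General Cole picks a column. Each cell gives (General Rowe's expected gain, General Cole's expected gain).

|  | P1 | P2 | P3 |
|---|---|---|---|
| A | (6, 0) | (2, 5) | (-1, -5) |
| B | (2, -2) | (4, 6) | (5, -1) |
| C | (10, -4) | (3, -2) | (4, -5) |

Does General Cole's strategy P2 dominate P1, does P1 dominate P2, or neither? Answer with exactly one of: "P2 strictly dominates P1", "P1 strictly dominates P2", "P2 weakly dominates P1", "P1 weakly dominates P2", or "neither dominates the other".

P2's payoffs vs P1's, by General Rowe's action — A: 5>0, B: 6>-2, C: -2>-4.
Every comparison favours P2, so P2 strictly dominates P1.

P2 strictly dominates P1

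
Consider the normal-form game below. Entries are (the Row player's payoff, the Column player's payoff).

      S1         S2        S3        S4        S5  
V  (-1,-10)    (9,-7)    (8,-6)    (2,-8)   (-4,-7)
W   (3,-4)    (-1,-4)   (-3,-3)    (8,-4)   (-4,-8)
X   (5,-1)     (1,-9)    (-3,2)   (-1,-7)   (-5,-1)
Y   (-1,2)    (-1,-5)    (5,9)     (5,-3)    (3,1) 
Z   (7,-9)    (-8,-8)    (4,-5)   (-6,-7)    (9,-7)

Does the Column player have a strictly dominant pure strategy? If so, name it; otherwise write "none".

S3

S3 vs S1: V: -6>-10, W: -3>-4, X: 2>-1, Y: 9>2, Z: -5>-9.
S3 vs S2: V: -6>-7, W: -3>-4, X: 2>-9, Y: 9>-5, Z: -5>-8.
S3 vs S4: V: -6>-8, W: -3>-4, X: 2>-7, Y: 9>-3, Z: -5>-7.
S3 vs S5: V: -6>-7, W: -3>-8, X: 2>-1, Y: 9>1, Z: -5>-7.
S3 strictly beats every other strategy against every opponent action, so it is strictly dominant.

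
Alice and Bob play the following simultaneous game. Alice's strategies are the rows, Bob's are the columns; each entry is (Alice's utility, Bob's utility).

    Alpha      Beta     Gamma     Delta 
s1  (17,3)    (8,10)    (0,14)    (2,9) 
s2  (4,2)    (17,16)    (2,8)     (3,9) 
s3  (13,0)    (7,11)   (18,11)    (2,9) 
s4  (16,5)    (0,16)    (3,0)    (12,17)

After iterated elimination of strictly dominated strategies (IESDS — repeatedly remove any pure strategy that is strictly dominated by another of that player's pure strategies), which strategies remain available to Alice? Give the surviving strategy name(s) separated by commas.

For Bob, Beta strictly dominates Alpha on the remaining rows (s1: 10>3, s2: 16>2, s3: 11>0, s4: 16>5); eliminate Alpha.
For Alice, s2 strictly dominates s1 on the remaining columns (Beta: 17>8, Gamma: 2>0, Delta: 3>2); eliminate s1.
Among the remaining strategies, none is strictly dominated by another pure strategy of the same player, so the elimination stops.
Surviving strategies — Alice: {s2, s3, s4}; Bob: {Beta, Gamma, Delta}.

s2, s3, s4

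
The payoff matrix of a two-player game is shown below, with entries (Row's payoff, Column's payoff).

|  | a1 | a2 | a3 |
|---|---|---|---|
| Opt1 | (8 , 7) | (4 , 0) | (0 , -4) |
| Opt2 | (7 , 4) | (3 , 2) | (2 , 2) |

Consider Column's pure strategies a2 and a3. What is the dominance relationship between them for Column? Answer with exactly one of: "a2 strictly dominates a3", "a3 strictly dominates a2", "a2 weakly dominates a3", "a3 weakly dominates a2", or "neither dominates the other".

Compare a2 to a3 across each choice by Row: Opt1: 0>-4, Opt2: 2=2.
a2 is at least as good everywhere and strictly better somewhere (tied only at Opt2), so a2 weakly but not strictly dominates a3.

a2 weakly dominates a3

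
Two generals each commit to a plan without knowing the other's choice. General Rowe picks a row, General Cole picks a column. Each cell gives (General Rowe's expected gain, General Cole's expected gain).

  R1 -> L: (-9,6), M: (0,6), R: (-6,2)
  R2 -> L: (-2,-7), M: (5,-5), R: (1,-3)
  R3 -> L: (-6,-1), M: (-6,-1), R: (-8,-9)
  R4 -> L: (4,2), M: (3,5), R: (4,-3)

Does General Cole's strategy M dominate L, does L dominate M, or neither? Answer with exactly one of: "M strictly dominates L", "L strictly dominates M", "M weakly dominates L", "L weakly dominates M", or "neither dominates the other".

M's payoffs vs L's, by General Rowe's action — R1: 6=6, R2: -5>-7, R3: -1=-1, R4: 5>2.
M is at least as good everywhere and strictly better somewhere (tied only at R1, R3), so M weakly but not strictly dominates L.

M weakly dominates L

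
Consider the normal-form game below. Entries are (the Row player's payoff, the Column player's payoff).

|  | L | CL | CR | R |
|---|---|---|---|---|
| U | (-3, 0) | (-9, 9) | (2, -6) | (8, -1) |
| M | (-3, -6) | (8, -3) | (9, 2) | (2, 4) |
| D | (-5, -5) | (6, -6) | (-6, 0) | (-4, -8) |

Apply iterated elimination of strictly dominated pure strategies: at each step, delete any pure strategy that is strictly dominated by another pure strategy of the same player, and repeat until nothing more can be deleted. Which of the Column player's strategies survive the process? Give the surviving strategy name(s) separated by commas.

The Row player's strategy D is strictly dominated by M (L: -3>-5, CL: 8>6, CR: 9>-6, R: 2>-4) and is removed.
Column L is eliminated: CL beats it against every remaining row (U: 9>0, M: -3>-6).
For the Column player, R strictly dominates CR on the remaining rows (U: -1>-6, M: 4>2); eliminate CR.
Among the remaining strategies, none is strictly dominated by another pure strategy of the same player, so the elimination stops.
Surviving strategies — the Row player: {U, M}; the Column player: {CL, R}.

CL, R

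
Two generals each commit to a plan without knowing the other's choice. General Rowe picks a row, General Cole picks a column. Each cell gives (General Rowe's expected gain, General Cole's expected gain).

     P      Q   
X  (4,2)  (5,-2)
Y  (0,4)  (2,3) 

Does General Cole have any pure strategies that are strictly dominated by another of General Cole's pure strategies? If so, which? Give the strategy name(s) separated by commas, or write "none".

Q

P: no other strategy beats it everywhere (Q at X (2>-2)).
Q is strictly dominated by P (X: 2>-2, Y: 4>3).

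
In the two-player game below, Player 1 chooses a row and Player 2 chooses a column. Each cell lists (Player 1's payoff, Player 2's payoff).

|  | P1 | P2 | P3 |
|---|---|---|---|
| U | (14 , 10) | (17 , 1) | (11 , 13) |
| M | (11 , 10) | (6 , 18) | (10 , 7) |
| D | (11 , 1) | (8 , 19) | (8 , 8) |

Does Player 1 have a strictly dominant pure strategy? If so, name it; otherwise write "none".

U

U vs M: P1: 14>11, P2: 17>6, P3: 11>10.
U vs D: P1: 14>11, P2: 17>8, P3: 11>8.
U strictly beats every other strategy against every opponent action, so it is strictly dominant.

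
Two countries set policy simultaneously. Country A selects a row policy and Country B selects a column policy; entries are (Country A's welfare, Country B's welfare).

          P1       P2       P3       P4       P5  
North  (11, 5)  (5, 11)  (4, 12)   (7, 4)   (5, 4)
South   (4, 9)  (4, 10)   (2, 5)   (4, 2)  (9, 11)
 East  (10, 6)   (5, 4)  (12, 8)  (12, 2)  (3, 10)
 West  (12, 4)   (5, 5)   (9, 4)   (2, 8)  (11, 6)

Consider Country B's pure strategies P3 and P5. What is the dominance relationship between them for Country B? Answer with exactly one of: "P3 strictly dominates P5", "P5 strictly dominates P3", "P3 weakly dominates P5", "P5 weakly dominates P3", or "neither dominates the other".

neither dominates the other

Compare P3 to P5 across each choice by Country A: North: 12>4, South: 5<11, East: 8<10, West: 4<6.
P3 does better at North but worse at South, East, West; neither strategy dominates the other.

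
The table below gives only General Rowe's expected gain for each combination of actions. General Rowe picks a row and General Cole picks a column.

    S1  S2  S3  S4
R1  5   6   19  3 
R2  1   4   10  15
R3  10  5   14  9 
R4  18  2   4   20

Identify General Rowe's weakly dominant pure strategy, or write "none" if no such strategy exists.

none

R1 fails to dominate R2 at S4 (3<15).
R2 fails to dominate R1 at S1 (1<5).
R3 fails to dominate R1 at S2 (5<6).
R4 fails to dominate R1 at S2 (2<6).
No single strategy dominates all the others.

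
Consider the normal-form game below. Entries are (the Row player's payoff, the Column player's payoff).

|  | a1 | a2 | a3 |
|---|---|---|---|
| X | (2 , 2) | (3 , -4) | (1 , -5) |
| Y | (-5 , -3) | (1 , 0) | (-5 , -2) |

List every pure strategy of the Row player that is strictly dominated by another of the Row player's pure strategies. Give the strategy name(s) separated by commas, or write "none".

Nothing dominates X: Y at a1 (2>-5).
X strictly dominates Y — a1: 2>-5, a2: 3>1, a3: 1>-5.

Y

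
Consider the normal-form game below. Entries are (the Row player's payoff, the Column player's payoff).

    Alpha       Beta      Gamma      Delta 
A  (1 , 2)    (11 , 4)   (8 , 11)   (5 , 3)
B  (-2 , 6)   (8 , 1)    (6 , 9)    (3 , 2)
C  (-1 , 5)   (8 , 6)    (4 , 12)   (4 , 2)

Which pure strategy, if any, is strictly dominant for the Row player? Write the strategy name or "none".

A vs B: Alpha: 1>-2, Beta: 11>8, Gamma: 8>6, Delta: 5>3.
A vs C: Alpha: 1>-1, Beta: 11>8, Gamma: 8>4, Delta: 5>4.
A strictly beats every other strategy against every opponent action, so it is strictly dominant.

A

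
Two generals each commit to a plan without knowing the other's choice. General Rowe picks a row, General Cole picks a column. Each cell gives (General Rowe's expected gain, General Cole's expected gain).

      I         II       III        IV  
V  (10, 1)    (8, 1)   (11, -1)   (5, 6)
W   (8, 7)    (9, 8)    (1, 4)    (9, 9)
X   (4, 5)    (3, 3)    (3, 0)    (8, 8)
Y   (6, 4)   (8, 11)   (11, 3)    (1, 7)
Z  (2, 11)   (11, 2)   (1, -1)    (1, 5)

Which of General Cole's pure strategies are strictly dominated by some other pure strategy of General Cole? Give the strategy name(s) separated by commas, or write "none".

I is not dominated — it holds its own against II at V (1=1); III at V (1>-1); IV at Z (11>5).
II: no other strategy beats it everywhere (I at V (1=1); III at V (1>-1); IV at Y (11>7)).
I strictly dominates III — V: 1>-1, W: 7>4, X: 5>0, Y: 4>3, Z: 11>-1.
IV is not dominated — it holds its own against I at V (6>1); II at V (6>1); III at V (6>-1).

III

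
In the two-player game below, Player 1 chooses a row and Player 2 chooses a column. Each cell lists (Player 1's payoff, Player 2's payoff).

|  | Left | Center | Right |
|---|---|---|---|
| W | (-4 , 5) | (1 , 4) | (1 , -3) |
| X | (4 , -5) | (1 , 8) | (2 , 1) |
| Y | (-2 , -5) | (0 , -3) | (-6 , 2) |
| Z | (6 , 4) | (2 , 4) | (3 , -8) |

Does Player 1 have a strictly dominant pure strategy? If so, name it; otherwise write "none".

Z

Z vs W: Left: 6>-4, Center: 2>1, Right: 3>1.
Z vs X: Left: 6>4, Center: 2>1, Right: 3>2.
Z vs Y: Left: 6>-2, Center: 2>0, Right: 3>-6.
Z strictly beats every other strategy against every opponent action, so it is strictly dominant.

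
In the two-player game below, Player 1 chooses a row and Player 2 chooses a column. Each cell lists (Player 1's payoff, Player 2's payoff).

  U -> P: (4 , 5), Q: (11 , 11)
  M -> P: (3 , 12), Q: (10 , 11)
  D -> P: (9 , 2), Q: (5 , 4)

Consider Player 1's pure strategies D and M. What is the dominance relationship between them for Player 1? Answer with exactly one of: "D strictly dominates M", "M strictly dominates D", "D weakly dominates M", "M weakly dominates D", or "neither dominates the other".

Compare D to M across each choice by Player 2: P: 9>3, Q: 5<10.
D does better at P but worse at Q; neither strategy dominates the other.

neither dominates the other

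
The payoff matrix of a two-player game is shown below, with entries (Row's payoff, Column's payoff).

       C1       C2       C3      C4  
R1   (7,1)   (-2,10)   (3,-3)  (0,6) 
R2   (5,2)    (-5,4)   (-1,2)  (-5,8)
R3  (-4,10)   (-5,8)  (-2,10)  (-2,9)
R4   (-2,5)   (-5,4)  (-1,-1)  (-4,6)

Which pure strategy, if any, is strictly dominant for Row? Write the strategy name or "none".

R1 vs R2: C1: 7>5, C2: -2>-5, C3: 3>-1, C4: 0>-5.
R1 vs R3: C1: 7>-4, C2: -2>-5, C3: 3>-2, C4: 0>-2.
R1 vs R4: C1: 7>-2, C2: -2>-5, C3: 3>-1, C4: 0>-4.
R1 strictly beats every other strategy against every opponent action, so it is strictly dominant.

R1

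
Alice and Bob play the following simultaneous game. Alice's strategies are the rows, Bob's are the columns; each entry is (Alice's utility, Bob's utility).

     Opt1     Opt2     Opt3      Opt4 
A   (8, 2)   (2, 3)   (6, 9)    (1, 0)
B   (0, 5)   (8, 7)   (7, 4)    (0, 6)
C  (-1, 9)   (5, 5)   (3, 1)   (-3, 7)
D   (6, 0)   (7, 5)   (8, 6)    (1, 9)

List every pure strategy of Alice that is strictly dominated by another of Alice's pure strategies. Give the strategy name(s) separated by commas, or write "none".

A: no other strategy beats it everywhere (B at Opt1 (8>0); C at Opt1 (8>-1); D at Opt1 (8>6)).
B: no other strategy beats it everywhere (A at Opt2 (8>2); C at Opt1 (0>-1); D at Opt2 (8>7)).
C is strictly dominated by B (Opt1: 0>-1, Opt2: 8>5, Opt3: 7>3, Opt4: 0>-3).
Nothing dominates D: A at Opt2 (7>2); B at Opt1 (6>0); C at Opt1 (6>-1).

C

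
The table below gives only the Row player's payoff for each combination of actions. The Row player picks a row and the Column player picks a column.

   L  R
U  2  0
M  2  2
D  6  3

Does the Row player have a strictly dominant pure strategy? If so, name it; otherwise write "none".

D

D vs U: L: 6>2, R: 3>0.
D vs M: L: 6>2, R: 3>2.
D strictly beats every other strategy against every opponent action, so it is strictly dominant.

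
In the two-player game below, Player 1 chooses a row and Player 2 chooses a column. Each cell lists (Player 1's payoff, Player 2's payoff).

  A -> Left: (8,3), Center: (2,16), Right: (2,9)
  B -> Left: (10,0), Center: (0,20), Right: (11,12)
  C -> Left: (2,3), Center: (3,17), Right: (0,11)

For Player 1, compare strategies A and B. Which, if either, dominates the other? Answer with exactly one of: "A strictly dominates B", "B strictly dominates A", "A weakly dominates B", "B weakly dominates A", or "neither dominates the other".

A's payoffs vs B's, by Player 2's action — Left: 8<10, Center: 2>0, Right: 2<11.
A does better at Center but worse at Left, Right; neither strategy dominates the other.

neither dominates the other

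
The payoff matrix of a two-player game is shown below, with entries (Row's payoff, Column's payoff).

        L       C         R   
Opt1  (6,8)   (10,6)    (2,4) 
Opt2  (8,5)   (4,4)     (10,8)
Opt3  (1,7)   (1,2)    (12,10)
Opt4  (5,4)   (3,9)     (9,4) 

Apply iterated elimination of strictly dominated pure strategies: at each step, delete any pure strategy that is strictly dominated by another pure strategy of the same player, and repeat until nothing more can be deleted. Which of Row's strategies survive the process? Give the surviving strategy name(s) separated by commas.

Row's strategy Opt4 is strictly dominated by Opt2 (L: 8>5, C: 4>3, R: 10>9) and is removed.
For Column, L strictly dominates C on the remaining rows (Opt1: 8>6, Opt2: 5>4, Opt3: 7>2); eliminate C.
Row's strategy Opt1 is strictly dominated by Opt2 (L: 8>6, R: 10>2) and is removed.
For Column, R strictly dominates L on the remaining rows (Opt2: 8>5, Opt3: 10>7); eliminate L.
Row Opt2 is eliminated: Opt3 beats it against every remaining column (R: 12>10).
Among the remaining strategies, none is strictly dominated by another pure strategy of the same player, so the elimination stops.
Surviving strategies — Row: {Opt3}; Column: {R}.

Opt3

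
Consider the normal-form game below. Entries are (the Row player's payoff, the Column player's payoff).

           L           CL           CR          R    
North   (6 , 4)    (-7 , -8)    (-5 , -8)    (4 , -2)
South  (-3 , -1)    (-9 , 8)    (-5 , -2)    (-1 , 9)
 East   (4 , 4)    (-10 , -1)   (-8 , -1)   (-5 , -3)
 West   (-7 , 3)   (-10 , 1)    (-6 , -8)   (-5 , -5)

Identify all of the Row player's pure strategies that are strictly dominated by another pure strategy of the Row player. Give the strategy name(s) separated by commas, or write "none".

North is not dominated — it holds its own against South at L (6>-3); East at L (6>4); West at L (6>-7).
South: no other strategy beats it everywhere (North at CR (-5=-5); East at CL (-9>-10); West at L (-3>-7)).
East: dominated, since North does at least as well everywhere (L: 6>4, CL: -7>-10, CR: -5>-8, R: 4>-5).
North strictly dominates West — L: 6>-7, CL: -7>-10, CR: -5>-6, R: 4>-5.

East, West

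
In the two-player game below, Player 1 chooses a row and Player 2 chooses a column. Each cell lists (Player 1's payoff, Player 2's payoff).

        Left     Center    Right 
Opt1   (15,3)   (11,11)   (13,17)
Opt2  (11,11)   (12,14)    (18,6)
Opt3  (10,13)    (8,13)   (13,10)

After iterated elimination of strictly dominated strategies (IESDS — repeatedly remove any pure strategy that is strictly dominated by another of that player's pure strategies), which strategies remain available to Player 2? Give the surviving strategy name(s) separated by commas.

For Player 1, Opt2 strictly dominates Opt3 on the remaining columns (Left: 11>10, Center: 12>8, Right: 18>13); eliminate Opt3.
Player 2's strategy Left is strictly dominated by Center (Opt1: 11>3, Opt2: 14>11) and is removed.
Player 1's strategy Opt1 is strictly dominated by Opt2 (Center: 12>11, Right: 18>13) and is removed.
Player 2's strategy Right is strictly dominated by Center (Opt2: 14>6) and is removed.
Among the remaining strategies, none is strictly dominated by another pure strategy of the same player, so the elimination stops.
Surviving strategies — Player 1: {Opt2}; Player 2: {Center}.

Center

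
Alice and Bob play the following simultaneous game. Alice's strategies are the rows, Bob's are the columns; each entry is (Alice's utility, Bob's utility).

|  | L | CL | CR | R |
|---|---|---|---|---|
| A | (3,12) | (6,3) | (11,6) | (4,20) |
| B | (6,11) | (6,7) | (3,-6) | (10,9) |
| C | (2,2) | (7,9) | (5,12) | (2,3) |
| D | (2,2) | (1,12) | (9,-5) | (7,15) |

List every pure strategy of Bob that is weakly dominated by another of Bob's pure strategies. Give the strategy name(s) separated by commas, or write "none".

L: no other strategy beats it everywhere (CL at A (12>3); CR at A (12>6); R at B (11>9)).
CL: no other strategy beats it everywhere (L at C (9>2); CR at B (7>-6); R at C (9>3)).
Nothing dominates CR: L at C (12>2); CL at A (6>3); R at C (12>3).
R is not dominated — it holds its own against L at A (20>12); CL at A (20>3); CR at A (20>6).

none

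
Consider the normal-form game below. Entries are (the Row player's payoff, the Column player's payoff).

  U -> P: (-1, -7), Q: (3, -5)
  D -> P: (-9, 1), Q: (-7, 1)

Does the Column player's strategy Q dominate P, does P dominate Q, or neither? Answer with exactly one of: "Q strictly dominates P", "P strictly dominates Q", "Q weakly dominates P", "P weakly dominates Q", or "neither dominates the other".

Q's payoffs vs P's, by the Row player's action — U: -5>-7, D: 1=1.
Q is at least as good everywhere and strictly better somewhere (tied only at D), so Q weakly but not strictly dominates P.

Q weakly dominates P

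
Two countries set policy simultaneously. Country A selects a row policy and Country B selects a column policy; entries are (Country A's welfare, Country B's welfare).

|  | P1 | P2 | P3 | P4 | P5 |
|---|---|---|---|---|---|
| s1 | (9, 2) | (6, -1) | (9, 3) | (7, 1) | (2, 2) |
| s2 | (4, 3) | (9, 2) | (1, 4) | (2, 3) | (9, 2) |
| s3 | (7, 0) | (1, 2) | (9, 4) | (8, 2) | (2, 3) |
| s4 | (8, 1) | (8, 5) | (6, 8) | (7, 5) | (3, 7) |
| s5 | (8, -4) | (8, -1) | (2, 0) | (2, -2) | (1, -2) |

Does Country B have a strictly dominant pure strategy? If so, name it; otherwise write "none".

P3 vs P1: s1: 3>2, s2: 4>3, s3: 4>0, s4: 8>1, s5: 0>-4.
P3 vs P2: s1: 3>-1, s2: 4>2, s3: 4>2, s4: 8>5, s5: 0>-1.
P3 vs P4: s1: 3>1, s2: 4>3, s3: 4>2, s4: 8>5, s5: 0>-2.
P3 vs P5: s1: 3>2, s2: 4>2, s3: 4>3, s4: 8>7, s5: 0>-2.
P3 strictly beats every other strategy against every opponent action, so it is strictly dominant.

P3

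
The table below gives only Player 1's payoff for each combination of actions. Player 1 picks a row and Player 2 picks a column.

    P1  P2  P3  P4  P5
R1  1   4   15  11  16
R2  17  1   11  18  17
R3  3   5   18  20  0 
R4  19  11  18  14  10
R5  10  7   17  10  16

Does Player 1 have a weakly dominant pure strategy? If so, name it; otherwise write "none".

none

R1 fails to dominate R2 at P1 (1<17).
R2 fails to dominate R1 at P2 (1<4).
R3 fails to dominate R1 at P5 (0<16).
R4 fails to dominate R1 at P5 (10<16).
R5 fails to dominate R1 at P4 (10<11).
No single strategy dominates all the others.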